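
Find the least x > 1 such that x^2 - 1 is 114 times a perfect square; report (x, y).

(x, y) = (1025, 96)

First expand sqrt(114) as a continued fraction. With x_i = (sqrt(114) + m_i)/d_i and (m_0, d_0) = (0, 1): a_0 = floor(sqrt(114)) = 10, since 10^2 = 100 <= 114 < 121 = 11^2.
Iterate m_{i+1} = d_i*a_i - m_i, d_{i+1} = (114 - m_{i+1}^2)/d_i, a_{i+1} = floor((a_0 + m_{i+1})/d_{i+1}):
  m_1 = 1*10 - 0 = 10, d_1 = (114 - 10^2)/1 = 14/1 = 14, a_1 = floor((10 + 10)/14) = 1.
  m_2 = 14*1 - 10 = 4, d_2 = (114 - 4^2)/14 = 98/14 = 7, a_2 = floor((10 + 4)/7) = 2.
  m_3 = 7*2 - 4 = 10, d_3 = (114 - 10^2)/7 = 14/7 = 2, a_3 = floor((10 + 10)/2) = 10.
  m_4 = 2*10 - 10 = 10, d_4 = (114 - 10^2)/2 = 14/2 = 7, a_4 = floor((10 + 10)/7) = 2.
  m_5 = 7*2 - 10 = 4, d_5 = (114 - 4^2)/7 = 98/7 = 14, a_5 = floor((10 + 4)/14) = 1.
  m_6 = 14*1 - 4 = 10, d_6 = (114 - 10^2)/14 = 14/14 = 1, a_6 = floor((10 + 10)/1) = 20.
  m_7 = 1*20 - 10 = 10, d_7 = (114 - 10^2)/1 = 14/1 = 14: (m_7, d_7) = (m_1, d_1) = (10, 14), so from here the quotients repeat a_1, ..., a_6; the period length is 6.
So sqrt(114) = [10; (1, 2, 10, 2, 1, 20)] with period length k = 6.
k is even, so the fundamental solution of x^2 - 114y^2 = 1 is (p_{k-1}, q_{k-1}) = (p_5, q_5); compute convergents through index 5.
Convergents (p_i = a_i*p_{i-1} + p_{i-2}, q_i = a_i*q_{i-1} + q_{i-2} with p_{-2}=0, p_{-1}=1, q_{-2}=1, q_{-1}=0):
  i=0: a_0=10, p_0 = 10*1 + 0 = 10, q_0 = 10*0 + 1 = 1.
  i=1: a_1=1, p_1 = 1*10 + 1 = 11, q_1 = 1*1 + 0 = 1.
  i=2: a_2=2, p_2 = 2*11 + 10 = 32, q_2 = 2*1 + 1 = 3.
  i=3: a_3=10, p_3 = 10*32 + 11 = 331, q_3 = 10*3 + 1 = 31.
  i=4: a_4=2, p_4 = 2*331 + 32 = 694, q_4 = 2*31 + 3 = 65.
  i=5: a_5=1, p_5 = 1*694 + 331 = 1025, q_5 = 1*65 + 31 = 96.
Check: 1025^2 - 114*96^2 = 1050625 - 1050624 = 1, so (x, y) = (1025, 96) solves the equation, and by the theorem it is the least positive solution.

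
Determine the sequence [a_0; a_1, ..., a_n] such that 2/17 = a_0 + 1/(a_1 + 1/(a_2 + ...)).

[0; 8, 2]

Run the Euclidean algorithm on 2 and 17; the successive quotients are the partial quotients a_0, a_1, ... (each step inverts the fractional part left over by the previous one):
  2 = 0*17 + 2, so a_0 = 0.
  17 = 8*2 + 1, so a_1 = 8.
  2 = 2*1 + 0, so a_2 = 2.
The remainder reaches 0 after 3 divisions, so the expansion has 3 partial quotients, read off in order.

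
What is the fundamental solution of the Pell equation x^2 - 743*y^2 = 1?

First expand sqrt(743) as a continued fraction. With x_i = (sqrt(743) + m_i)/d_i and (m_0, d_0) = (0, 1): a_0 = floor(sqrt(743)) = 27, since 27^2 = 729 <= 743 < 784 = 28^2.
Iterate m_{i+1} = d_i*a_i - m_i, d_{i+1} = (743 - m_{i+1}^2)/d_i, a_{i+1} = floor((a_0 + m_{i+1})/d_{i+1}):
  m_1 = 1*27 - 0 = 27, d_1 = (743 - 27^2)/1 = 14/1 = 14, a_1 = floor((27 + 27)/14) = 3.
  m_2 = 14*3 - 27 = 15, d_2 = (743 - 15^2)/14 = 518/14 = 37, a_2 = floor((27 + 15)/37) = 1.
  m_3 = 37*1 - 15 = 22, d_3 = (743 - 22^2)/37 = 259/37 = 7, a_3 = floor((27 + 22)/7) = 7.
  m_4 = 7*7 - 22 = 27, d_4 = (743 - 27^2)/7 = 14/7 = 2, a_4 = floor((27 + 27)/2) = 27.
  m_5 = 2*27 - 27 = 27, d_5 = (743 - 27^2)/2 = 14/2 = 7, a_5 = floor((27 + 27)/7) = 7.
  m_6 = 7*7 - 27 = 22, d_6 = (743 - 22^2)/7 = 259/7 = 37, a_6 = floor((27 + 22)/37) = 1.
  m_7 = 37*1 - 22 = 15, d_7 = (743 - 15^2)/37 = 518/37 = 14, a_7 = floor((27 + 15)/14) = 3.
  m_8 = 14*3 - 15 = 27, d_8 = (743 - 27^2)/14 = 14/14 = 1, a_8 = floor((27 + 27)/1) = 54.
  m_9 = 1*54 - 27 = 27, d_9 = (743 - 27^2)/1 = 14/1 = 14: (m_9, d_9) = (m_1, d_1) = (27, 14), so from here the quotients repeat a_1, ..., a_8; the period length is 8.
So sqrt(743) = [27; (3, 1, 7, 27, 7, 1, 3, 54)] with period length k = 8.
k is even, so the fundamental solution of x^2 - 743y^2 = 1 is (p_{k-1}, q_{k-1}) = (p_7, q_7); compute convergents through index 7.
Convergents (p_i = a_i*p_{i-1} + p_{i-2}, q_i = a_i*q_{i-1} + q_{i-2} with p_{-2}=0, p_{-1}=1, q_{-2}=1, q_{-1}=0):
  i=0: a_0=27, p_0 = 27*1 + 0 = 27, q_0 = 27*0 + 1 = 1.
  i=1: a_1=3, p_1 = 3*27 + 1 = 82, q_1 = 3*1 + 0 = 3.
  i=2: a_2=1, p_2 = 1*82 + 27 = 109, q_2 = 1*3 + 1 = 4.
  i=3: a_3=7, p_3 = 7*109 + 82 = 845, q_3 = 7*4 + 3 = 31.
  i=4: a_4=27, p_4 = 27*845 + 109 = 22924, q_4 = 27*31 + 4 = 841.
  i=5: a_5=7, p_5 = 7*22924 + 845 = 161313, q_5 = 7*841 + 31 = 5918.
  i=6: a_6=1, p_6 = 1*161313 + 22924 = 184237, q_6 = 1*5918 + 841 = 6759.
  i=7: a_7=3, p_7 = 3*184237 + 161313 = 714024, q_7 = 3*6759 + 5918 = 26195.
Check: 714024^2 - 743*26195^2 = 509830272576 - 509830272575 = 1, so (x, y) = (714024, 26195) solves the equation, and by the theorem it is the least positive solution.

(x, y) = (714024, 26195)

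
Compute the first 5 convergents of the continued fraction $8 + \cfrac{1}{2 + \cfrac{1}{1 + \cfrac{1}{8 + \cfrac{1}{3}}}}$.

Using the convergent recurrence p_i = a_i*p_{i-1} + p_{i-2}, q_i = a_i*q_{i-1} + q_{i-2} with p_{-2}=0, p_{-1}=1, q_{-2}=1, q_{-1}=0:
  i=0: a_0=8, p_0 = 8*1 + 0 = 8, q_0 = 8*0 + 1 = 1.
  i=1: a_1=2, p_1 = 2*8 + 1 = 17, q_1 = 2*1 + 0 = 2.
  i=2: a_2=1, p_2 = 1*17 + 8 = 25, q_2 = 1*2 + 1 = 3.
  i=3: a_3=8, p_3 = 8*25 + 17 = 217, q_3 = 8*3 + 2 = 26.
  i=4: a_4=3, p_4 = 3*217 + 25 = 676, q_4 = 3*26 + 3 = 81.

8/1, 17/2, 25/3, 217/26, 676/81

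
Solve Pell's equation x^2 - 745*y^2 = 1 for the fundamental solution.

First expand sqrt(745) as a continued fraction. With x_i = (sqrt(745) + m_i)/d_i and (m_0, d_0) = (0, 1): a_0 = floor(sqrt(745)) = 27, since 27^2 = 729 <= 745 < 784 = 28^2.
Iterate m_{i+1} = d_i*a_i - m_i, d_{i+1} = (745 - m_{i+1}^2)/d_i, a_{i+1} = floor((a_0 + m_{i+1})/d_{i+1}):
  m_1 = 1*27 - 0 = 27, d_1 = (745 - 27^2)/1 = 16/1 = 16, a_1 = floor((27 + 27)/16) = 3.
  m_2 = 16*3 - 27 = 21, d_2 = (745 - 21^2)/16 = 304/16 = 19, a_2 = floor((27 + 21)/19) = 2.
  m_3 = 19*2 - 21 = 17, d_3 = (745 - 17^2)/19 = 456/19 = 24, a_3 = floor((27 + 17)/24) = 1.
  m_4 = 24*1 - 17 = 7, d_4 = (745 - 7^2)/24 = 696/24 = 29, a_4 = floor((27 + 7)/29) = 1.
  m_5 = 29*1 - 7 = 22, d_5 = (745 - 22^2)/29 = 261/29 = 9, a_5 = floor((27 + 22)/9) = 5.
  m_6 = 9*5 - 22 = 23, d_6 = (745 - 23^2)/9 = 216/9 = 24, a_6 = floor((27 + 23)/24) = 2.
  m_7 = 24*2 - 23 = 25, d_7 = (745 - 25^2)/24 = 120/24 = 5, a_7 = floor((27 + 25)/5) = 10.
  m_8 = 5*10 - 25 = 25, d_8 = (745 - 25^2)/5 = 120/5 = 24, a_8 = floor((27 + 25)/24) = 2.
  m_9 = 24*2 - 25 = 23, d_9 = (745 - 23^2)/24 = 216/24 = 9, a_9 = floor((27 + 23)/9) = 5.
  m_10 = 9*5 - 23 = 22, d_10 = (745 - 22^2)/9 = 261/9 = 29, a_10 = floor((27 + 22)/29) = 1.
  m_11 = 29*1 - 22 = 7, d_11 = (745 - 7^2)/29 = 696/29 = 24, a_11 = floor((27 + 7)/24) = 1.
  m_12 = 24*1 - 7 = 17, d_12 = (745 - 17^2)/24 = 456/24 = 19, a_12 = floor((27 + 17)/19) = 2.
  m_13 = 19*2 - 17 = 21, d_13 = (745 - 21^2)/19 = 304/19 = 16, a_13 = floor((27 + 21)/16) = 3.
  m_14 = 16*3 - 21 = 27, d_14 = (745 - 27^2)/16 = 16/16 = 1, a_14 = floor((27 + 27)/1) = 54.
  m_15 = 1*54 - 27 = 27, d_15 = (745 - 27^2)/1 = 16/1 = 16: (m_15, d_15) = (m_1, d_1) = (27, 16), so from here the quotients repeat a_1, ..., a_14; the period length is 14.
So sqrt(745) = [27; (3, 2, 1, 1, 5, 2, 10, 2, 5, 1, 1, 2, 3, 54)] with period length k = 14.
k is even, so the fundamental solution of x^2 - 745y^2 = 1 is (p_{k-1}, q_{k-1}) = (p_13, q_13); compute convergents through index 13.
Convergents (p_i = a_i*p_{i-1} + p_{i-2}, q_i = a_i*q_{i-1} + q_{i-2} with p_{-2}=0, p_{-1}=1, q_{-2}=1, q_{-1}=0):
  i=0: a_0=27, p_0 = 27*1 + 0 = 27, q_0 = 27*0 + 1 = 1.
  i=1: a_1=3, p_1 = 3*27 + 1 = 82, q_1 = 3*1 + 0 = 3.
  i=2: a_2=2, p_2 = 2*82 + 27 = 191, q_2 = 2*3 + 1 = 7.
  i=3: a_3=1, p_3 = 1*191 + 82 = 273, q_3 = 1*7 + 3 = 10.
  i=4: a_4=1, p_4 = 1*273 + 191 = 464, q_4 = 1*10 + 7 = 17.
  i=5: a_5=5, p_5 = 5*464 + 273 = 2593, q_5 = 5*17 + 10 = 95.
  i=6: a_6=2, p_6 = 2*2593 + 464 = 5650, q_6 = 2*95 + 17 = 207.
  i=7: a_7=10, p_7 = 10*5650 + 2593 = 59093, q_7 = 10*207 + 95 = 2165.
  i=8: a_8=2, p_8 = 2*59093 + 5650 = 123836, q_8 = 2*2165 + 207 = 4537.
  i=9: a_9=5, p_9 = 5*123836 + 59093 = 678273, q_9 = 5*4537 + 2165 = 24850.
  i=10: a_10=1, p_10 = 1*678273 + 123836 = 802109, q_10 = 1*24850 + 4537 = 29387.
  i=11: a_11=1, p_11 = 1*802109 + 678273 = 1480382, q_11 = 1*29387 + 24850 = 54237.
  i=12: a_12=2, p_12 = 2*1480382 + 802109 = 3762873, q_12 = 2*54237 + 29387 = 137861.
  i=13: a_13=3, p_13 = 3*3762873 + 1480382 = 12769001, q_13 = 3*137861 + 54237 = 467820.
Check: 12769001^2 - 745*467820^2 = 163047386538001 - 163047386538000 = 1, so (x, y) = (12769001, 467820) solves the equation, and by the theorem it is the least positive solution.

(x, y) = (12769001, 467820)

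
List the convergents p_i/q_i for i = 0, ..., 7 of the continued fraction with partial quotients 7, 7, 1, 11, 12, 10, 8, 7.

7/1, 50/7, 57/8, 677/95, 8181/1148, 82487/11575, 668077/93748, 4759026/667811

Using the convergent recurrence p_i = a_i*p_{i-1} + p_{i-2}, q_i = a_i*q_{i-1} + q_{i-2} with p_{-2}=0, p_{-1}=1, q_{-2}=1, q_{-1}=0:
  i=0: a_0=7, p_0 = 7*1 + 0 = 7, q_0 = 7*0 + 1 = 1.
  i=1: a_1=7, p_1 = 7*7 + 1 = 50, q_1 = 7*1 + 0 = 7.
  i=2: a_2=1, p_2 = 1*50 + 7 = 57, q_2 = 1*7 + 1 = 8.
  i=3: a_3=11, p_3 = 11*57 + 50 = 677, q_3 = 11*8 + 7 = 95.
  i=4: a_4=12, p_4 = 12*677 + 57 = 8181, q_4 = 12*95 + 8 = 1148.
  i=5: a_5=10, p_5 = 10*8181 + 677 = 82487, q_5 = 10*1148 + 95 = 11575.
  i=6: a_6=8, p_6 = 8*82487 + 8181 = 668077, q_6 = 8*11575 + 1148 = 93748.
  i=7: a_7=7, p_7 = 7*668077 + 82487 = 4759026, q_7 = 7*93748 + 11575 = 667811.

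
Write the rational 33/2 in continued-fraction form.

Run the Euclidean algorithm on 33 and 2; the successive quotients are the partial quotients a_0, a_1, ... (each step inverts the fractional part left over by the previous one):
  33 = 16*2 + 1, so a_0 = 16.
  2 = 2*1 + 0, so a_1 = 2.
The remainder reaches 0 after 2 divisions, so the expansion has 2 partial quotients, read off in order.

[16; 2]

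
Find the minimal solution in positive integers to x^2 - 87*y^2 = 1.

(x, y) = (28, 3)

First expand sqrt(87) as a continued fraction. With x_i = (sqrt(87) + m_i)/d_i and (m_0, d_0) = (0, 1): a_0 = floor(sqrt(87)) = 9, since 9^2 = 81 <= 87 < 100 = 10^2.
Iterate m_{i+1} = d_i*a_i - m_i, d_{i+1} = (87 - m_{i+1}^2)/d_i, a_{i+1} = floor((a_0 + m_{i+1})/d_{i+1}):
  m_1 = 1*9 - 0 = 9, d_1 = (87 - 9^2)/1 = 6/1 = 6, a_1 = floor((9 + 9)/6) = 3.
  m_2 = 6*3 - 9 = 9, d_2 = (87 - 9^2)/6 = 6/6 = 1, a_2 = floor((9 + 9)/1) = 18.
  m_3 = 1*18 - 9 = 9, d_3 = (87 - 9^2)/1 = 6/1 = 6: (m_3, d_3) = (m_1, d_1) = (9, 6), so from here the quotients repeat a_1, a_2; the period length is 2.
So sqrt(87) = [9; (3, 18)] with period length k = 2.
k is even, so the fundamental solution of x^2 - 87y^2 = 1 is (p_{k-1}, q_{k-1}) = (p_1, q_1); compute convergents through index 1.
Convergents (p_i = a_i*p_{i-1} + p_{i-2}, q_i = a_i*q_{i-1} + q_{i-2} with p_{-2}=0, p_{-1}=1, q_{-2}=1, q_{-1}=0):
  i=0: a_0=9, p_0 = 9*1 + 0 = 9, q_0 = 9*0 + 1 = 1.
  i=1: a_1=3, p_1 = 3*9 + 1 = 28, q_1 = 3*1 + 0 = 3.
Check: 28^2 - 87*3^2 = 784 - 783 = 1, so (x, y) = (28, 3) solves the equation, and by the theorem it is the least positive solution.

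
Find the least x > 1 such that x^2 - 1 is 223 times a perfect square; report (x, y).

First expand sqrt(223) as a continued fraction. With x_i = (sqrt(223) + m_i)/d_i and (m_0, d_0) = (0, 1): a_0 = floor(sqrt(223)) = 14, since 14^2 = 196 <= 223 < 225 = 15^2.
Iterate m_{i+1} = d_i*a_i - m_i, d_{i+1} = (223 - m_{i+1}^2)/d_i, a_{i+1} = floor((a_0 + m_{i+1})/d_{i+1}):
  m_1 = 1*14 - 0 = 14, d_1 = (223 - 14^2)/1 = 27/1 = 27, a_1 = floor((14 + 14)/27) = 1.
  m_2 = 27*1 - 14 = 13, d_2 = (223 - 13^2)/27 = 54/27 = 2, a_2 = floor((14 + 13)/2) = 13.
  m_3 = 2*13 - 13 = 13, d_3 = (223 - 13^2)/2 = 54/2 = 27, a_3 = floor((14 + 13)/27) = 1.
  m_4 = 27*1 - 13 = 14, d_4 = (223 - 14^2)/27 = 27/27 = 1, a_4 = floor((14 + 14)/1) = 28.
  m_5 = 1*28 - 14 = 14, d_5 = (223 - 14^2)/1 = 27/1 = 27: (m_5, d_5) = (m_1, d_1) = (14, 27), so from here the quotients repeat a_1, ..., a_4; the period length is 4.
So sqrt(223) = [14; (1, 13, 1, 28)] with period length k = 4.
k is even, so the fundamental solution of x^2 - 223y^2 = 1 is (p_{k-1}, q_{k-1}) = (p_3, q_3); compute convergents through index 3.
Convergents (p_i = a_i*p_{i-1} + p_{i-2}, q_i = a_i*q_{i-1} + q_{i-2} with p_{-2}=0, p_{-1}=1, q_{-2}=1, q_{-1}=0):
  i=0: a_0=14, p_0 = 14*1 + 0 = 14, q_0 = 14*0 + 1 = 1.
  i=1: a_1=1, p_1 = 1*14 + 1 = 15, q_1 = 1*1 + 0 = 1.
  i=2: a_2=13, p_2 = 13*15 + 14 = 209, q_2 = 13*1 + 1 = 14.
  i=3: a_3=1, p_3 = 1*209 + 15 = 224, q_3 = 1*14 + 1 = 15.
Check: 224^2 - 223*15^2 = 50176 - 50175 = 1, so (x, y) = (224, 15) solves the equation, and by the theorem it is the least positive solution.

(x, y) = (224, 15)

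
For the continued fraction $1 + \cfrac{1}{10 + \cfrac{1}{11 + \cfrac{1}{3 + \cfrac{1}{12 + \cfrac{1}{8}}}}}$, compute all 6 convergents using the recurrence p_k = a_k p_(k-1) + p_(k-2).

Using the convergent recurrence p_i = a_i*p_{i-1} + p_{i-2}, q_i = a_i*q_{i-1} + q_{i-2} with p_{-2}=0, p_{-1}=1, q_{-2}=1, q_{-1}=0:
  i=0: a_0=1, p_0 = 1*1 + 0 = 1, q_0 = 1*0 + 1 = 1.
  i=1: a_1=10, p_1 = 10*1 + 1 = 11, q_1 = 10*1 + 0 = 10.
  i=2: a_2=11, p_2 = 11*11 + 1 = 122, q_2 = 11*10 + 1 = 111.
  i=3: a_3=3, p_3 = 3*122 + 11 = 377, q_3 = 3*111 + 10 = 343.
  i=4: a_4=12, p_4 = 12*377 + 122 = 4646, q_4 = 12*343 + 111 = 4227.
  i=5: a_5=8, p_5 = 8*4646 + 377 = 37545, q_5 = 8*4227 + 343 = 34159.

1/1, 11/10, 122/111, 377/343, 4646/4227, 37545/34159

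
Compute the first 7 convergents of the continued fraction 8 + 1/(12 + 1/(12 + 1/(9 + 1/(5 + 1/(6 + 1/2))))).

Using the convergent recurrence p_i = a_i*p_{i-1} + p_{i-2}, q_i = a_i*q_{i-1} + q_{i-2} with p_{-2}=0, p_{-1}=1, q_{-2}=1, q_{-1}=0:
  i=0: a_0=8, p_0 = 8*1 + 0 = 8, q_0 = 8*0 + 1 = 1.
  i=1: a_1=12, p_1 = 12*8 + 1 = 97, q_1 = 12*1 + 0 = 12.
  i=2: a_2=12, p_2 = 12*97 + 8 = 1172, q_2 = 12*12 + 1 = 145.
  i=3: a_3=9, p_3 = 9*1172 + 97 = 10645, q_3 = 9*145 + 12 = 1317.
  i=4: a_4=5, p_4 = 5*10645 + 1172 = 54397, q_4 = 5*1317 + 145 = 6730.
  i=5: a_5=6, p_5 = 6*54397 + 10645 = 337027, q_5 = 6*6730 + 1317 = 41697.
  i=6: a_6=2, p_6 = 2*337027 + 54397 = 728451, q_6 = 2*41697 + 6730 = 90124.

8/1, 97/12, 1172/145, 10645/1317, 54397/6730, 337027/41697, 728451/90124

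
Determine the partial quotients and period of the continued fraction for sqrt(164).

Write x_i = (sqrt(164) + m_i)/d_i with (m_0, d_0) = (0, 1). a_0 = floor(sqrt(164)) = 12, since 12^2 = 144 <= 164 < 169 = 13^2.
Iterate m_{i+1} = d_i*a_i - m_i, d_{i+1} = (164 - m_{i+1}^2)/d_i, a_{i+1} = floor((a_0 + m_{i+1})/d_{i+1}):
  m_1 = 1*12 - 0 = 12, d_1 = (164 - 12^2)/1 = 20/1 = 20, a_1 = floor((12 + 12)/20) = 1.
  m_2 = 20*1 - 12 = 8, d_2 = (164 - 8^2)/20 = 100/20 = 5, a_2 = floor((12 + 8)/5) = 4.
  m_3 = 5*4 - 8 = 12, d_3 = (164 - 12^2)/5 = 20/5 = 4, a_3 = floor((12 + 12)/4) = 6.
  m_4 = 4*6 - 12 = 12, d_4 = (164 - 12^2)/4 = 20/4 = 5, a_4 = floor((12 + 12)/5) = 4.
  m_5 = 5*4 - 12 = 8, d_5 = (164 - 8^2)/5 = 100/5 = 20, a_5 = floor((12 + 8)/20) = 1.
  m_6 = 20*1 - 8 = 12, d_6 = (164 - 12^2)/20 = 20/20 = 1, a_6 = floor((12 + 12)/1) = 24.
  m_7 = 1*24 - 12 = 12, d_7 = (164 - 12^2)/1 = 20/1 = 20: (m_7, d_7) = (m_1, d_1) = (12, 20), so from here the quotients repeat a_1, ..., a_6; the period length is 6.
Hence the expansion of sqrt(164) is a_0 = 12 followed by the repeating block 1, 4, 6, 4, 1, 24 (period 6).

[12; (1, 4, 6, 4, 1, 24)]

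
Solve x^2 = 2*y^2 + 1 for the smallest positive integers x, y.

(x, y) = (3, 2)

First expand sqrt(2) as a continued fraction. With x_i = (sqrt(2) + m_i)/d_i and (m_0, d_0) = (0, 1): a_0 = floor(sqrt(2)) = 1, since 1^2 = 1 <= 2 < 4 = 2^2.
Iterate m_{i+1} = d_i*a_i - m_i, d_{i+1} = (2 - m_{i+1}^2)/d_i, a_{i+1} = floor((a_0 + m_{i+1})/d_{i+1}):
  m_1 = 1*1 - 0 = 1, d_1 = (2 - 1^2)/1 = 1/1 = 1, a_1 = floor((1 + 1)/1) = 2.
  m_2 = 1*2 - 1 = 1, d_2 = (2 - 1^2)/1 = 1/1 = 1: (m_2, d_2) = (m_1, d_1) = (1, 1), so from here the quotient a_1 repeats; the period length is 1.
So sqrt(2) = [1; (2)] with period length k = 1.
k is odd, so (p_{k-1}, q_{k-1}) only solves x^2 - 2y^2 = -1 and the fundamental solution of x^2 - 2y^2 = 1 is (p_{2k-1}, q_{2k-1}) = (p_1, q_1); compute convergents through index 1, running through the period twice.
Convergents (p_i = a_i*p_{i-1} + p_{i-2}, q_i = a_i*q_{i-1} + q_{i-2} with p_{-2}=0, p_{-1}=1, q_{-2}=1, q_{-1}=0):
  i=0: a_0=1, p_0 = 1*1 + 0 = 1, q_0 = 1*0 + 1 = 1.
  i=1: a_1=2, p_1 = 2*1 + 1 = 3, q_1 = 2*1 + 0 = 2.
Indeed p_0^2 - 2*q_0^2 = 1 - 2 = -1, not +1.
Check: 3^2 - 2*2^2 = 9 - 8 = 1, so (x, y) = (3, 2) solves the equation, and by the theorem it is the least positive solution.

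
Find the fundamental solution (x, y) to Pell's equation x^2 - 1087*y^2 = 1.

First expand sqrt(1087) as a continued fraction. With x_i = (sqrt(1087) + m_i)/d_i and (m_0, d_0) = (0, 1): a_0 = floor(sqrt(1087)) = 32, since 32^2 = 1024 <= 1087 < 1089 = 33^2.
Iterate m_{i+1} = d_i*a_i - m_i, d_{i+1} = (1087 - m_{i+1}^2)/d_i, a_{i+1} = floor((a_0 + m_{i+1})/d_{i+1}):
  m_1 = 1*32 - 0 = 32, d_1 = (1087 - 32^2)/1 = 63/1 = 63, a_1 = floor((32 + 32)/63) = 1.
  m_2 = 63*1 - 32 = 31, d_2 = (1087 - 31^2)/63 = 126/63 = 2, a_2 = floor((32 + 31)/2) = 31.
  m_3 = 2*31 - 31 = 31, d_3 = (1087 - 31^2)/2 = 126/2 = 63, a_3 = floor((32 + 31)/63) = 1.
  m_4 = 63*1 - 31 = 32, d_4 = (1087 - 32^2)/63 = 63/63 = 1, a_4 = floor((32 + 32)/1) = 64.
  m_5 = 1*64 - 32 = 32, d_5 = (1087 - 32^2)/1 = 63/1 = 63: (m_5, d_5) = (m_1, d_1) = (32, 63), so from here the quotients repeat a_1, ..., a_4; the period length is 4.
So sqrt(1087) = [32; (1, 31, 1, 64)] with period length k = 4.
k is even, so the fundamental solution of x^2 - 1087y^2 = 1 is (p_{k-1}, q_{k-1}) = (p_3, q_3); compute convergents through index 3.
Convergents (p_i = a_i*p_{i-1} + p_{i-2}, q_i = a_i*q_{i-1} + q_{i-2} with p_{-2}=0, p_{-1}=1, q_{-2}=1, q_{-1}=0):
  i=0: a_0=32, p_0 = 32*1 + 0 = 32, q_0 = 32*0 + 1 = 1.
  i=1: a_1=1, p_1 = 1*32 + 1 = 33, q_1 = 1*1 + 0 = 1.
  i=2: a_2=31, p_2 = 31*33 + 32 = 1055, q_2 = 31*1 + 1 = 32.
  i=3: a_3=1, p_3 = 1*1055 + 33 = 1088, q_3 = 1*32 + 1 = 33.
Check: 1088^2 - 1087*33^2 = 1183744 - 1183743 = 1, so (x, y) = (1088, 33) solves the equation, and by the theorem it is the least positive solution.

(x, y) = (1088, 33)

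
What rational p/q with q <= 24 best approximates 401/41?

Expand x = 401/41 as a continued fraction with the Euclidean algorithm:
  401 = 9*41 + 32, so a_0 = 9.
  41 = 1*32 + 9, so a_1 = 1.
  32 = 3*9 + 5, so a_2 = 3.
  9 = 1*5 + 4, so a_3 = 1.
  5 = 1*4 + 1, so a_4 = 1.
  4 = 4*1 + 0, so a_5 = 4.
so x = [9; 1, 3, 1, 1, 4].
Convergents (p_i = a_i*p_{i-1} + p_{i-2}, q_i = a_i*q_{i-1} + q_{i-2} with p_{-2}=0, p_{-1}=1, q_{-2}=1, q_{-1}=0), until the denominator exceeds 24:
  i=0: a_0=9, p_0 = 9*1 + 0 = 9, q_0 = 9*0 + 1 = 1.
  i=1: a_1=1, p_1 = 1*9 + 1 = 10, q_1 = 1*1 + 0 = 1.
  i=2: a_2=3, p_2 = 3*10 + 9 = 39, q_2 = 3*1 + 1 = 4.
  i=3: a_3=1, p_3 = 1*39 + 10 = 49, q_3 = 1*4 + 1 = 5.
  i=4: a_4=1, p_4 = 1*49 + 39 = 88, q_4 = 1*5 + 4 = 9.
  i=5: a_5=4, p_5 = 4*88 + 49 = 401, q_5 = 4*9 + 5 = 41.
q_5 = 41 > 24, so the last convergent with denominator <= 24 is p_4/q_4 = 88/9.
The closest fraction with denominator <= 24 is either p_4/q_4 or the intermediate fraction (k*p_4 + p_3)/(k*q_4 + q_3) with the largest k >= 1 whose denominator stays <= 24; these approach x as k grows, and every other convergent or intermediate fraction in range is farther away.
Largest k: floor((24 - q_3)/q_4) = floor((24 - 5)/9) = 2.
That gives (2*88 + 49)/(2*9 + 5) = 225/23.
Compare the errors: |x - 88/9| = |401*9 - 88*41|/(41*9) = 1/369, and |x - 225/23| = |401*23 - 225*41|/(41*23) = 2/943.
Cross-multiplying, 2*369 = 738 < 943 = 1*943, so 2/943 is smaller: the intermediate fraction 225/23 is closer to x than 88/9.

225/23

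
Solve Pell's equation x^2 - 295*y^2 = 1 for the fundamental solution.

(x, y) = (2024999, 117900)

First expand sqrt(295) as a continued fraction. With x_i = (sqrt(295) + m_i)/d_i and (m_0, d_0) = (0, 1): a_0 = floor(sqrt(295)) = 17, since 17^2 = 289 <= 295 < 324 = 18^2.
Iterate m_{i+1} = d_i*a_i - m_i, d_{i+1} = (295 - m_{i+1}^2)/d_i, a_{i+1} = floor((a_0 + m_{i+1})/d_{i+1}):
  m_1 = 1*17 - 0 = 17, d_1 = (295 - 17^2)/1 = 6/1 = 6, a_1 = floor((17 + 17)/6) = 5.
  m_2 = 6*5 - 17 = 13, d_2 = (295 - 13^2)/6 = 126/6 = 21, a_2 = floor((17 + 13)/21) = 1.
  m_3 = 21*1 - 13 = 8, d_3 = (295 - 8^2)/21 = 231/21 = 11, a_3 = floor((17 + 8)/11) = 2.
  m_4 = 11*2 - 8 = 14, d_4 = (295 - 14^2)/11 = 99/11 = 9, a_4 = floor((17 + 14)/9) = 3.
  m_5 = 9*3 - 14 = 13, d_5 = (295 - 13^2)/9 = 126/9 = 14, a_5 = floor((17 + 13)/14) = 2.
  m_6 = 14*2 - 13 = 15, d_6 = (295 - 15^2)/14 = 70/14 = 5, a_6 = floor((17 + 15)/5) = 6.
  m_7 = 5*6 - 15 = 15, d_7 = (295 - 15^2)/5 = 70/5 = 14, a_7 = floor((17 + 15)/14) = 2.
  m_8 = 14*2 - 15 = 13, d_8 = (295 - 13^2)/14 = 126/14 = 9, a_8 = floor((17 + 13)/9) = 3.
  m_9 = 9*3 - 13 = 14, d_9 = (295 - 14^2)/9 = 99/9 = 11, a_9 = floor((17 + 14)/11) = 2.
  m_10 = 11*2 - 14 = 8, d_10 = (295 - 8^2)/11 = 231/11 = 21, a_10 = floor((17 + 8)/21) = 1.
  m_11 = 21*1 - 8 = 13, d_11 = (295 - 13^2)/21 = 126/21 = 6, a_11 = floor((17 + 13)/6) = 5.
  m_12 = 6*5 - 13 = 17, d_12 = (295 - 17^2)/6 = 6/6 = 1, a_12 = floor((17 + 17)/1) = 34.
  m_13 = 1*34 - 17 = 17, d_13 = (295 - 17^2)/1 = 6/1 = 6: (m_13, d_13) = (m_1, d_1) = (17, 6), so from here the quotients repeat a_1, ..., a_12; the period length is 12.
So sqrt(295) = [17; (5, 1, 2, 3, 2, 6, 2, 3, 2, 1, 5, 34)] with period length k = 12.
k is even, so the fundamental solution of x^2 - 295y^2 = 1 is (p_{k-1}, q_{k-1}) = (p_11, q_11); compute convergents through index 11.
Convergents (p_i = a_i*p_{i-1} + p_{i-2}, q_i = a_i*q_{i-1} + q_{i-2} with p_{-2}=0, p_{-1}=1, q_{-2}=1, q_{-1}=0):
  i=0: a_0=17, p_0 = 17*1 + 0 = 17, q_0 = 17*0 + 1 = 1.
  i=1: a_1=5, p_1 = 5*17 + 1 = 86, q_1 = 5*1 + 0 = 5.
  i=2: a_2=1, p_2 = 1*86 + 17 = 103, q_2 = 1*5 + 1 = 6.
  i=3: a_3=2, p_3 = 2*103 + 86 = 292, q_3 = 2*6 + 5 = 17.
  i=4: a_4=3, p_4 = 3*292 + 103 = 979, q_4 = 3*17 + 6 = 57.
  i=5: a_5=2, p_5 = 2*979 + 292 = 2250, q_5 = 2*57 + 17 = 131.
  i=6: a_6=6, p_6 = 6*2250 + 979 = 14479, q_6 = 6*131 + 57 = 843.
  i=7: a_7=2, p_7 = 2*14479 + 2250 = 31208, q_7 = 2*843 + 131 = 1817.
  i=8: a_8=3, p_8 = 3*31208 + 14479 = 108103, q_8 = 3*1817 + 843 = 6294.
  i=9: a_9=2, p_9 = 2*108103 + 31208 = 247414, q_9 = 2*6294 + 1817 = 14405.
  i=10: a_10=1, p_10 = 1*247414 + 108103 = 355517, q_10 = 1*14405 + 6294 = 20699.
  i=11: a_11=5, p_11 = 5*355517 + 247414 = 2024999, q_11 = 5*20699 + 14405 = 117900.
Check: 2024999^2 - 295*117900^2 = 4100620950001 - 4100620950000 = 1, so (x, y) = (2024999, 117900) solves the equation, and by the theorem it is the least positive solution.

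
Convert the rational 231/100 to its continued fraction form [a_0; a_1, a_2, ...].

Run the Euclidean algorithm on 231 and 100; the successive quotients are the partial quotients a_0, a_1, ... (each step inverts the fractional part left over by the previous one):
  231 = 2*100 + 31, so a_0 = 2.
  100 = 3*31 + 7, so a_1 = 3.
  31 = 4*7 + 3, so a_2 = 4.
  7 = 2*3 + 1, so a_3 = 2.
  3 = 3*1 + 0, so a_4 = 3.
The remainder reaches 0 after 5 divisions, so the expansion has 5 partial quotients, read off in order.

[2; 3, 4, 2, 3]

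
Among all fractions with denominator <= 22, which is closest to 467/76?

43/7

Expand x = 467/76 as a continued fraction with the Euclidean algorithm:
  467 = 6*76 + 11, so a_0 = 6.
  76 = 6*11 + 10, so a_1 = 6.
  11 = 1*10 + 1, so a_2 = 1.
  10 = 10*1 + 0, so a_3 = 10.
so x = [6; 6, 1, 10].
Convergents (p_i = a_i*p_{i-1} + p_{i-2}, q_i = a_i*q_{i-1} + q_{i-2} with p_{-2}=0, p_{-1}=1, q_{-2}=1, q_{-1}=0), until the denominator exceeds 22:
  i=0: a_0=6, p_0 = 6*1 + 0 = 6, q_0 = 6*0 + 1 = 1.
  i=1: a_1=6, p_1 = 6*6 + 1 = 37, q_1 = 6*1 + 0 = 6.
  i=2: a_2=1, p_2 = 1*37 + 6 = 43, q_2 = 1*6 + 1 = 7.
  i=3: a_3=10, p_3 = 10*43 + 37 = 467, q_3 = 10*7 + 6 = 76.
q_3 = 76 > 22, so the last convergent with denominator <= 22 is p_2/q_2 = 43/7.
The closest fraction with denominator <= 22 is either p_2/q_2 or the intermediate fraction (k*p_2 + p_1)/(k*q_2 + q_1) with the largest k >= 1 whose denominator stays <= 22; these approach x as k grows, and every other convergent or intermediate fraction in range is farther away.
Largest k: floor((22 - q_1)/q_2) = floor((22 - 6)/7) = 2.
That gives (2*43 + 37)/(2*7 + 6) = 123/20.
Compare the errors: |x - 43/7| = |467*7 - 43*76|/(76*7) = 1/532, and |x - 123/20| = |467*20 - 123*76|/(76*20) = 8/1520.
Cross-multiplying, 1*1520 = 1520 < 4256 = 8*532, so 1/532 is smaller: the convergent 43/7 is closer to x than 123/20.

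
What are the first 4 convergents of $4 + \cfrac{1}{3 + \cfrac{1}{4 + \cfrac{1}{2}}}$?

4/1, 13/3, 56/13, 125/29

Using the convergent recurrence p_i = a_i*p_{i-1} + p_{i-2}, q_i = a_i*q_{i-1} + q_{i-2} with p_{-2}=0, p_{-1}=1, q_{-2}=1, q_{-1}=0:
  i=0: a_0=4, p_0 = 4*1 + 0 = 4, q_0 = 4*0 + 1 = 1.
  i=1: a_1=3, p_1 = 3*4 + 1 = 13, q_1 = 3*1 + 0 = 3.
  i=2: a_2=4, p_2 = 4*13 + 4 = 56, q_2 = 4*3 + 1 = 13.
  i=3: a_3=2, p_3 = 2*56 + 13 = 125, q_3 = 2*13 + 3 = 29.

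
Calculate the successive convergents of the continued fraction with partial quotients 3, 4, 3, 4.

3/1, 13/4, 42/13, 181/56

Using the convergent recurrence p_i = a_i*p_{i-1} + p_{i-2}, q_i = a_i*q_{i-1} + q_{i-2} with p_{-2}=0, p_{-1}=1, q_{-2}=1, q_{-1}=0:
  i=0: a_0=3, p_0 = 3*1 + 0 = 3, q_0 = 3*0 + 1 = 1.
  i=1: a_1=4, p_1 = 4*3 + 1 = 13, q_1 = 4*1 + 0 = 4.
  i=2: a_2=3, p_2 = 3*13 + 3 = 42, q_2 = 3*4 + 1 = 13.
  i=3: a_3=4, p_3 = 4*42 + 13 = 181, q_3 = 4*13 + 4 = 56.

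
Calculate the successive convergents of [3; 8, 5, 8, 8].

3/1, 25/8, 128/41, 1049/336, 8520/2729

Using the convergent recurrence p_i = a_i*p_{i-1} + p_{i-2}, q_i = a_i*q_{i-1} + q_{i-2} with p_{-2}=0, p_{-1}=1, q_{-2}=1, q_{-1}=0:
  i=0: a_0=3, p_0 = 3*1 + 0 = 3, q_0 = 3*0 + 1 = 1.
  i=1: a_1=8, p_1 = 8*3 + 1 = 25, q_1 = 8*1 + 0 = 8.
  i=2: a_2=5, p_2 = 5*25 + 3 = 128, q_2 = 5*8 + 1 = 41.
  i=3: a_3=8, p_3 = 8*128 + 25 = 1049, q_3 = 8*41 + 8 = 336.
  i=4: a_4=8, p_4 = 8*1049 + 128 = 8520, q_4 = 8*336 + 41 = 2729.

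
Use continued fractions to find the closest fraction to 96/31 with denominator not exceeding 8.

25/8

Expand x = 96/31 as a continued fraction with the Euclidean algorithm:
  96 = 3*31 + 3, so a_0 = 3.
  31 = 10*3 + 1, so a_1 = 10.
  3 = 3*1 + 0, so a_2 = 3.
so x = [3; 10, 3].
Convergents (p_i = a_i*p_{i-1} + p_{i-2}, q_i = a_i*q_{i-1} + q_{i-2} with p_{-2}=0, p_{-1}=1, q_{-2}=1, q_{-1}=0), until the denominator exceeds 8:
  i=0: a_0=3, p_0 = 3*1 + 0 = 3, q_0 = 3*0 + 1 = 1.
  i=1: a_1=10, p_1 = 10*3 + 1 = 31, q_1 = 10*1 + 0 = 10.
q_1 = 10 > 8, so the last convergent with denominator <= 8 is p_0/q_0 = 3/1.
The closest fraction with denominator <= 8 is either p_0/q_0 or the intermediate fraction (k*p_0 + p_{-1})/(k*q_0 + q_{-1}) with the largest k >= 1 whose denominator stays <= 8; these approach x as k grows, and every other convergent or intermediate fraction in range is farther away.
Largest k: floor((8 - q_{-1})/q_0) = floor((8 - 0)/1) = 8 (using the seeds p_{-1} = 1, q_{-1} = 0).
That gives (8*3 + 1)/(8*1 + 0) = 25/8.
Compare the errors: |x - 3/1| = |96*1 - 3*31|/(31*1) = 3/31, and |x - 25/8| = |96*8 - 25*31|/(31*8) = 7/248.
Cross-multiplying, 7*31 = 217 < 744 = 3*248, so 7/248 is smaller: the intermediate fraction 25/8 is closer to x than 3/1.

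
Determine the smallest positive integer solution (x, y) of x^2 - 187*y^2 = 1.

(x, y) = (1682, 123)

First expand sqrt(187) as a continued fraction. With x_i = (sqrt(187) + m_i)/d_i and (m_0, d_0) = (0, 1): a_0 = floor(sqrt(187)) = 13, since 13^2 = 169 <= 187 < 196 = 14^2.
Iterate m_{i+1} = d_i*a_i - m_i, d_{i+1} = (187 - m_{i+1}^2)/d_i, a_{i+1} = floor((a_0 + m_{i+1})/d_{i+1}):
  m_1 = 1*13 - 0 = 13, d_1 = (187 - 13^2)/1 = 18/1 = 18, a_1 = floor((13 + 13)/18) = 1.
  m_2 = 18*1 - 13 = 5, d_2 = (187 - 5^2)/18 = 162/18 = 9, a_2 = floor((13 + 5)/9) = 2.
  m_3 = 9*2 - 5 = 13, d_3 = (187 - 13^2)/9 = 18/9 = 2, a_3 = floor((13 + 13)/2) = 13.
  m_4 = 2*13 - 13 = 13, d_4 = (187 - 13^2)/2 = 18/2 = 9, a_4 = floor((13 + 13)/9) = 2.
  m_5 = 9*2 - 13 = 5, d_5 = (187 - 5^2)/9 = 162/9 = 18, a_5 = floor((13 + 5)/18) = 1.
  m_6 = 18*1 - 5 = 13, d_6 = (187 - 13^2)/18 = 18/18 = 1, a_6 = floor((13 + 13)/1) = 26.
  m_7 = 1*26 - 13 = 13, d_7 = (187 - 13^2)/1 = 18/1 = 18: (m_7, d_7) = (m_1, d_1) = (13, 18), so from here the quotients repeat a_1, ..., a_6; the period length is 6.
So sqrt(187) = [13; (1, 2, 13, 2, 1, 26)] with period length k = 6.
k is even, so the fundamental solution of x^2 - 187y^2 = 1 is (p_{k-1}, q_{k-1}) = (p_5, q_5); compute convergents through index 5.
Convergents (p_i = a_i*p_{i-1} + p_{i-2}, q_i = a_i*q_{i-1} + q_{i-2} with p_{-2}=0, p_{-1}=1, q_{-2}=1, q_{-1}=0):
  i=0: a_0=13, p_0 = 13*1 + 0 = 13, q_0 = 13*0 + 1 = 1.
  i=1: a_1=1, p_1 = 1*13 + 1 = 14, q_1 = 1*1 + 0 = 1.
  i=2: a_2=2, p_2 = 2*14 + 13 = 41, q_2 = 2*1 + 1 = 3.
  i=3: a_3=13, p_3 = 13*41 + 14 = 547, q_3 = 13*3 + 1 = 40.
  i=4: a_4=2, p_4 = 2*547 + 41 = 1135, q_4 = 2*40 + 3 = 83.
  i=5: a_5=1, p_5 = 1*1135 + 547 = 1682, q_5 = 1*83 + 40 = 123.
Check: 1682^2 - 187*123^2 = 2829124 - 2829123 = 1, so (x, y) = (1682, 123) solves the equation, and by the theorem it is the least positive solution.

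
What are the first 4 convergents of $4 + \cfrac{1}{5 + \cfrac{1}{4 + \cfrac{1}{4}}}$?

Using the convergent recurrence p_i = a_i*p_{i-1} + p_{i-2}, q_i = a_i*q_{i-1} + q_{i-2} with p_{-2}=0, p_{-1}=1, q_{-2}=1, q_{-1}=0:
  i=0: a_0=4, p_0 = 4*1 + 0 = 4, q_0 = 4*0 + 1 = 1.
  i=1: a_1=5, p_1 = 5*4 + 1 = 21, q_1 = 5*1 + 0 = 5.
  i=2: a_2=4, p_2 = 4*21 + 4 = 88, q_2 = 4*5 + 1 = 21.
  i=3: a_3=4, p_3 = 4*88 + 21 = 373, q_3 = 4*21 + 5 = 89.

4/1, 21/5, 88/21, 373/89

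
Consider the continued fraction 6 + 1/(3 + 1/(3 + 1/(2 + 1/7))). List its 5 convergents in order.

Using the convergent recurrence p_i = a_i*p_{i-1} + p_{i-2}, q_i = a_i*q_{i-1} + q_{i-2} with p_{-2}=0, p_{-1}=1, q_{-2}=1, q_{-1}=0:
  i=0: a_0=6, p_0 = 6*1 + 0 = 6, q_0 = 6*0 + 1 = 1.
  i=1: a_1=3, p_1 = 3*6 + 1 = 19, q_1 = 3*1 + 0 = 3.
  i=2: a_2=3, p_2 = 3*19 + 6 = 63, q_2 = 3*3 + 1 = 10.
  i=3: a_3=2, p_3 = 2*63 + 19 = 145, q_3 = 2*10 + 3 = 23.
  i=4: a_4=7, p_4 = 7*145 + 63 = 1078, q_4 = 7*23 + 10 = 171.

6/1, 19/3, 63/10, 145/23, 1078/171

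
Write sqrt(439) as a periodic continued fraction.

Write x_i = (sqrt(439) + m_i)/d_i with (m_0, d_0) = (0, 1). a_0 = floor(sqrt(439)) = 20, since 20^2 = 400 <= 439 < 441 = 21^2.
Iterate m_{i+1} = d_i*a_i - m_i, d_{i+1} = (439 - m_{i+1}^2)/d_i, a_{i+1} = floor((a_0 + m_{i+1})/d_{i+1}):
  m_1 = 1*20 - 0 = 20, d_1 = (439 - 20^2)/1 = 39/1 = 39, a_1 = floor((20 + 20)/39) = 1.
  m_2 = 39*1 - 20 = 19, d_2 = (439 - 19^2)/39 = 78/39 = 2, a_2 = floor((20 + 19)/2) = 19.
  m_3 = 2*19 - 19 = 19, d_3 = (439 - 19^2)/2 = 78/2 = 39, a_3 = floor((20 + 19)/39) = 1.
  m_4 = 39*1 - 19 = 20, d_4 = (439 - 20^2)/39 = 39/39 = 1, a_4 = floor((20 + 20)/1) = 40.
  m_5 = 1*40 - 20 = 20, d_5 = (439 - 20^2)/1 = 39/1 = 39: (m_5, d_5) = (m_1, d_1) = (20, 39), so from here the quotients repeat a_1, ..., a_4; the period length is 4.
Hence the expansion of sqrt(439) is a_0 = 20 followed by the repeating block 1, 19, 1, 40 (period 4).

[20; (1, 19, 1, 40)]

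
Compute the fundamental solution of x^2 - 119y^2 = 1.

(x, y) = (120, 11)

First expand sqrt(119) as a continued fraction. With x_i = (sqrt(119) + m_i)/d_i and (m_0, d_0) = (0, 1): a_0 = floor(sqrt(119)) = 10, since 10^2 = 100 <= 119 < 121 = 11^2.
Iterate m_{i+1} = d_i*a_i - m_i, d_{i+1} = (119 - m_{i+1}^2)/d_i, a_{i+1} = floor((a_0 + m_{i+1})/d_{i+1}):
  m_1 = 1*10 - 0 = 10, d_1 = (119 - 10^2)/1 = 19/1 = 19, a_1 = floor((10 + 10)/19) = 1.
  m_2 = 19*1 - 10 = 9, d_2 = (119 - 9^2)/19 = 38/19 = 2, a_2 = floor((10 + 9)/2) = 9.
  m_3 = 2*9 - 9 = 9, d_3 = (119 - 9^2)/2 = 38/2 = 19, a_3 = floor((10 + 9)/19) = 1.
  m_4 = 19*1 - 9 = 10, d_4 = (119 - 10^2)/19 = 19/19 = 1, a_4 = floor((10 + 10)/1) = 20.
  m_5 = 1*20 - 10 = 10, d_5 = (119 - 10^2)/1 = 19/1 = 19: (m_5, d_5) = (m_1, d_1) = (10, 19), so from here the quotients repeat a_1, ..., a_4; the period length is 4.
So sqrt(119) = [10; (1, 9, 1, 20)] with period length k = 4.
k is even, so the fundamental solution of x^2 - 119y^2 = 1 is (p_{k-1}, q_{k-1}) = (p_3, q_3); compute convergents through index 3.
Convergents (p_i = a_i*p_{i-1} + p_{i-2}, q_i = a_i*q_{i-1} + q_{i-2} with p_{-2}=0, p_{-1}=1, q_{-2}=1, q_{-1}=0):
  i=0: a_0=10, p_0 = 10*1 + 0 = 10, q_0 = 10*0 + 1 = 1.
  i=1: a_1=1, p_1 = 1*10 + 1 = 11, q_1 = 1*1 + 0 = 1.
  i=2: a_2=9, p_2 = 9*11 + 10 = 109, q_2 = 9*1 + 1 = 10.
  i=3: a_3=1, p_3 = 1*109 + 11 = 120, q_3 = 1*10 + 1 = 11.
Check: 120^2 - 119*11^2 = 14400 - 14399 = 1, so (x, y) = (120, 11) solves the equation, and by the theorem it is the least positive solution.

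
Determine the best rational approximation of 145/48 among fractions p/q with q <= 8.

Expand x = 145/48 as a continued fraction with the Euclidean algorithm:
  145 = 3*48 + 1, so a_0 = 3.
  48 = 48*1 + 0, so a_1 = 48.
so x = [3; 48].
Convergents (p_i = a_i*p_{i-1} + p_{i-2}, q_i = a_i*q_{i-1} + q_{i-2} with p_{-2}=0, p_{-1}=1, q_{-2}=1, q_{-1}=0), until the denominator exceeds 8:
  i=0: a_0=3, p_0 = 3*1 + 0 = 3, q_0 = 3*0 + 1 = 1.
  i=1: a_1=48, p_1 = 48*3 + 1 = 145, q_1 = 48*1 + 0 = 48.
q_1 = 48 > 8, so the last convergent with denominator <= 8 is p_0/q_0 = 3/1.
The closest fraction with denominator <= 8 is either p_0/q_0 or the intermediate fraction (k*p_0 + p_{-1})/(k*q_0 + q_{-1}) with the largest k >= 1 whose denominator stays <= 8; these approach x as k grows, and every other convergent or intermediate fraction in range is farther away.
Largest k: floor((8 - q_{-1})/q_0) = floor((8 - 0)/1) = 8 (using the seeds p_{-1} = 1, q_{-1} = 0).
That gives (8*3 + 1)/(8*1 + 0) = 25/8.
Compare the errors: |x - 3/1| = |145*1 - 3*48|/(48*1) = 1/48, and |x - 25/8| = |145*8 - 25*48|/(48*8) = 40/384.
Cross-multiplying, 1*384 = 384 < 1920 = 40*48, so 1/48 is smaller: the convergent 3/1 is closer to x than 25/8.

3/1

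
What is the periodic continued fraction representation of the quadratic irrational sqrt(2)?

Write x_i = (sqrt(2) + m_i)/d_i with (m_0, d_0) = (0, 1). a_0 = floor(sqrt(2)) = 1, since 1^2 = 1 <= 2 < 4 = 2^2.
Iterate m_{i+1} = d_i*a_i - m_i, d_{i+1} = (2 - m_{i+1}^2)/d_i, a_{i+1} = floor((a_0 + m_{i+1})/d_{i+1}):
  m_1 = 1*1 - 0 = 1, d_1 = (2 - 1^2)/1 = 1/1 = 1, a_1 = floor((1 + 1)/1) = 2.
  m_2 = 1*2 - 1 = 1, d_2 = (2 - 1^2)/1 = 1/1 = 1: (m_2, d_2) = (m_1, d_1) = (1, 1), so from here the quotient a_1 repeats; the period length is 1.
Hence the expansion of sqrt(2) is a_0 = 1 followed by the repeating block 2 (period 1).

[1; (2)]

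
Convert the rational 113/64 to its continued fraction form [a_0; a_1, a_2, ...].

[1; 1, 3, 3, 1, 3]

Run the Euclidean algorithm on 113 and 64; the successive quotients are the partial quotients a_0, a_1, ... (each step inverts the fractional part left over by the previous one):
  113 = 1*64 + 49, so a_0 = 1.
  64 = 1*49 + 15, so a_1 = 1.
  49 = 3*15 + 4, so a_2 = 3.
  15 = 3*4 + 3, so a_3 = 3.
  4 = 1*3 + 1, so a_4 = 1.
  3 = 3*1 + 0, so a_5 = 3.
The remainder reaches 0 after 6 divisions, so the expansion has 6 partial quotients, read off in order.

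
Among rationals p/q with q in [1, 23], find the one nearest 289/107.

27/10

Expand x = 289/107 as a continued fraction with the Euclidean algorithm:
  289 = 2*107 + 75, so a_0 = 2.
  107 = 1*75 + 32, so a_1 = 1.
  75 = 2*32 + 11, so a_2 = 2.
  32 = 2*11 + 10, so a_3 = 2.
  11 = 1*10 + 1, so a_4 = 1.
  10 = 10*1 + 0, so a_5 = 10.
so x = [2; 1, 2, 2, 1, 10].
Convergents (p_i = a_i*p_{i-1} + p_{i-2}, q_i = a_i*q_{i-1} + q_{i-2} with p_{-2}=0, p_{-1}=1, q_{-2}=1, q_{-1}=0), until the denominator exceeds 23:
  i=0: a_0=2, p_0 = 2*1 + 0 = 2, q_0 = 2*0 + 1 = 1.
  i=1: a_1=1, p_1 = 1*2 + 1 = 3, q_1 = 1*1 + 0 = 1.
  i=2: a_2=2, p_2 = 2*3 + 2 = 8, q_2 = 2*1 + 1 = 3.
  i=3: a_3=2, p_3 = 2*8 + 3 = 19, q_3 = 2*3 + 1 = 7.
  i=4: a_4=1, p_4 = 1*19 + 8 = 27, q_4 = 1*7 + 3 = 10.
  i=5: a_5=10, p_5 = 10*27 + 19 = 289, q_5 = 10*10 + 7 = 107.
q_5 = 107 > 23, so the last convergent with denominator <= 23 is p_4/q_4 = 27/10.
The closest fraction with denominator <= 23 is either p_4/q_4 or the intermediate fraction (k*p_4 + p_3)/(k*q_4 + q_3) with the largest k >= 1 whose denominator stays <= 23; these approach x as k grows, and every other convergent or intermediate fraction in range is farther away.
Largest k: floor((23 - q_3)/q_4) = floor((23 - 7)/10) = 1.
That gives (1*27 + 19)/(1*10 + 7) = 46/17.
Compare the errors: |x - 27/10| = |289*10 - 27*107|/(107*10) = 1/1070, and |x - 46/17| = |289*17 - 46*107|/(107*17) = 9/1819.
Cross-multiplying, 1*1819 = 1819 < 9630 = 9*1070, so 1/1070 is smaller: the convergent 27/10 is closer to x than 46/17.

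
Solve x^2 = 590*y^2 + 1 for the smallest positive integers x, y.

(x, y) = (5781, 238)

First expand sqrt(590) as a continued fraction. With x_i = (sqrt(590) + m_i)/d_i and (m_0, d_0) = (0, 1): a_0 = floor(sqrt(590)) = 24, since 24^2 = 576 <= 590 < 625 = 25^2.
Iterate m_{i+1} = d_i*a_i - m_i, d_{i+1} = (590 - m_{i+1}^2)/d_i, a_{i+1} = floor((a_0 + m_{i+1})/d_{i+1}):
  m_1 = 1*24 - 0 = 24, d_1 = (590 - 24^2)/1 = 14/1 = 14, a_1 = floor((24 + 24)/14) = 3.
  m_2 = 14*3 - 24 = 18, d_2 = (590 - 18^2)/14 = 266/14 = 19, a_2 = floor((24 + 18)/19) = 2.
  m_3 = 19*2 - 18 = 20, d_3 = (590 - 20^2)/19 = 190/19 = 10, a_3 = floor((24 + 20)/10) = 4.
  m_4 = 10*4 - 20 = 20, d_4 = (590 - 20^2)/10 = 190/10 = 19, a_4 = floor((24 + 20)/19) = 2.
  m_5 = 19*2 - 20 = 18, d_5 = (590 - 18^2)/19 = 266/19 = 14, a_5 = floor((24 + 18)/14) = 3.
  m_6 = 14*3 - 18 = 24, d_6 = (590 - 24^2)/14 = 14/14 = 1, a_6 = floor((24 + 24)/1) = 48.
  m_7 = 1*48 - 24 = 24, d_7 = (590 - 24^2)/1 = 14/1 = 14: (m_7, d_7) = (m_1, d_1) = (24, 14), so from here the quotients repeat a_1, ..., a_6; the period length is 6.
So sqrt(590) = [24; (3, 2, 4, 2, 3, 48)] with period length k = 6.
k is even, so the fundamental solution of x^2 - 590y^2 = 1 is (p_{k-1}, q_{k-1}) = (p_5, q_5); compute convergents through index 5.
Convergents (p_i = a_i*p_{i-1} + p_{i-2}, q_i = a_i*q_{i-1} + q_{i-2} with p_{-2}=0, p_{-1}=1, q_{-2}=1, q_{-1}=0):
  i=0: a_0=24, p_0 = 24*1 + 0 = 24, q_0 = 24*0 + 1 = 1.
  i=1: a_1=3, p_1 = 3*24 + 1 = 73, q_1 = 3*1 + 0 = 3.
  i=2: a_2=2, p_2 = 2*73 + 24 = 170, q_2 = 2*3 + 1 = 7.
  i=3: a_3=4, p_3 = 4*170 + 73 = 753, q_3 = 4*7 + 3 = 31.
  i=4: a_4=2, p_4 = 2*753 + 170 = 1676, q_4 = 2*31 + 7 = 69.
  i=5: a_5=3, p_5 = 3*1676 + 753 = 5781, q_5 = 3*69 + 31 = 238.
Check: 5781^2 - 590*238^2 = 33419961 - 33419960 = 1, so (x, y) = (5781, 238) solves the equation, and by the theorem it is the least positive solution.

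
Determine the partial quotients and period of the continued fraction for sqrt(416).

[20; (2, 1, 1, 9, 1, 1, 2, 40)]

Write x_i = (sqrt(416) + m_i)/d_i with (m_0, d_0) = (0, 1). a_0 = floor(sqrt(416)) = 20, since 20^2 = 400 <= 416 < 441 = 21^2.
Iterate m_{i+1} = d_i*a_i - m_i, d_{i+1} = (416 - m_{i+1}^2)/d_i, a_{i+1} = floor((a_0 + m_{i+1})/d_{i+1}):
  m_1 = 1*20 - 0 = 20, d_1 = (416 - 20^2)/1 = 16/1 = 16, a_1 = floor((20 + 20)/16) = 2.
  m_2 = 16*2 - 20 = 12, d_2 = (416 - 12^2)/16 = 272/16 = 17, a_2 = floor((20 + 12)/17) = 1.
  m_3 = 17*1 - 12 = 5, d_3 = (416 - 5^2)/17 = 391/17 = 23, a_3 = floor((20 + 5)/23) = 1.
  m_4 = 23*1 - 5 = 18, d_4 = (416 - 18^2)/23 = 92/23 = 4, a_4 = floor((20 + 18)/4) = 9.
  m_5 = 4*9 - 18 = 18, d_5 = (416 - 18^2)/4 = 92/4 = 23, a_5 = floor((20 + 18)/23) = 1.
  m_6 = 23*1 - 18 = 5, d_6 = (416 - 5^2)/23 = 391/23 = 17, a_6 = floor((20 + 5)/17) = 1.
  m_7 = 17*1 - 5 = 12, d_7 = (416 - 12^2)/17 = 272/17 = 16, a_7 = floor((20 + 12)/16) = 2.
  m_8 = 16*2 - 12 = 20, d_8 = (416 - 20^2)/16 = 16/16 = 1, a_8 = floor((20 + 20)/1) = 40.
  m_9 = 1*40 - 20 = 20, d_9 = (416 - 20^2)/1 = 16/1 = 16: (m_9, d_9) = (m_1, d_1) = (20, 16), so from here the quotients repeat a_1, ..., a_8; the period length is 8.
Hence the expansion of sqrt(416) is a_0 = 20 followed by the repeating block 2, 1, 1, 9, 1, 1, 2, 40 (period 8).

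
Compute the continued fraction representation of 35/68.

Run the Euclidean algorithm on 35 and 68; the successive quotients are the partial quotients a_0, a_1, ... (each step inverts the fractional part left over by the previous one):
  35 = 0*68 + 35, so a_0 = 0.
  68 = 1*35 + 33, so a_1 = 1.
  35 = 1*33 + 2, so a_2 = 1.
  33 = 16*2 + 1, so a_3 = 16.
  2 = 2*1 + 0, so a_4 = 2.
The remainder reaches 0 after 5 divisions, so the expansion has 5 partial quotients, read off in order.

[0; 1, 1, 16, 2]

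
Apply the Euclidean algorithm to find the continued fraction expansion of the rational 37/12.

[3; 12]

Run the Euclidean algorithm on 37 and 12; the successive quotients are the partial quotients a_0, a_1, ... (each step inverts the fractional part left over by the previous one):
  37 = 3*12 + 1, so a_0 = 3.
  12 = 12*1 + 0, so a_1 = 12.
The remainder reaches 0 after 2 divisions, so the expansion has 2 partial quotients, read off in order.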